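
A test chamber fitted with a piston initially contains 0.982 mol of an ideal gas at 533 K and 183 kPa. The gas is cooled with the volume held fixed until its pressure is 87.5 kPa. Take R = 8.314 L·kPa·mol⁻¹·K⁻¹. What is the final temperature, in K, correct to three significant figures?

T₂ ≈ 255 K

From PV = nRT: V₁ = nRT₁/P₁ = 23.78 L.
Isochoric, so P/T is constant: V₂ = V₁; T₂ = T₁·(P₂/P₁) = 254.8 K.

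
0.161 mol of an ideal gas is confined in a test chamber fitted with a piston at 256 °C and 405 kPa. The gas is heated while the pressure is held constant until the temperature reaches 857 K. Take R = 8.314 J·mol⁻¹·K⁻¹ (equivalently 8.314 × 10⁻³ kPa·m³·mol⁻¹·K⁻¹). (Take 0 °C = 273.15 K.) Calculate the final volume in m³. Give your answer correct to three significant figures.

V₂ ≈ 0.00283 m³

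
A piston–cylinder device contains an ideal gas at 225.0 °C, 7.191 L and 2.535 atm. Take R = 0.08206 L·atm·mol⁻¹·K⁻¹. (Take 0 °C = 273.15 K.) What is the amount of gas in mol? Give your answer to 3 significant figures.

n ≈ 0.446 mol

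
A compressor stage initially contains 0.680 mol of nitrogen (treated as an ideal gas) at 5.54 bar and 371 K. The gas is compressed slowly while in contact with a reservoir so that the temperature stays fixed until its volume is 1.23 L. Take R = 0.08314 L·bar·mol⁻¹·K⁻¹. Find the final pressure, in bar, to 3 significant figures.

P₂ ≈ 17.1 bar

From PV = nRT: V₁ = nRT₁/P₁ = 3.786 L.
T constant ⇒ Boyle's law P V = const: T₂ = T₁; P₂ = P₁·(V₁/V₂) = 17.05 bar.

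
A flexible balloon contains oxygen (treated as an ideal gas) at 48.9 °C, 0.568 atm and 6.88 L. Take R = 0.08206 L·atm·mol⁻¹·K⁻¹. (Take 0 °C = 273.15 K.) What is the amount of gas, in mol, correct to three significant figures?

Convert: T = 322.05 K.
PV = nRT ⇒ n = PV/(RT) = (0.568 × 6.88) / (0.08206 × 322.05)

n ≈ 0.148 mol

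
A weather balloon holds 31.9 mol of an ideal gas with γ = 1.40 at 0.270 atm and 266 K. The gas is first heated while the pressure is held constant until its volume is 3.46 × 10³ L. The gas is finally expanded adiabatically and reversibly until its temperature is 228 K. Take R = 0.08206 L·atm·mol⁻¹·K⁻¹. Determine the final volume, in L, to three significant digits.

From PV = nRT: V₁ = nRT₁/P₁ = 2579 L.
Isobaric, so V/T is constant: P₂ = P₁; T₂ = T₁·(V₂/V₁) = 356.9 K.
Reversible adiabatic, γ = 1.40: P₃ = P₂·(T₃/T₂)^(γ/(γ−1)) = 0.05628 atm; V₃ = V₂·(T₂/T₃)^(1/(γ−1)) = 1.061e+04 L.

V₃ ≈ 1.06e+04 L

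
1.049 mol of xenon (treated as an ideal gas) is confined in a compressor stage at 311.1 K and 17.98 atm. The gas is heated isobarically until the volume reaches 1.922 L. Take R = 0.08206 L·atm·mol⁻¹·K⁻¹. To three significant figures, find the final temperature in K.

From PV = nRT: V₁ = nRT₁/P₁ = 1.489 L.
Isobaric, so V/T is constant: P₂ = P₁; T₂ = T₁·(V₂/V₁) = 401.5 K.

T₂ ≈ 401 K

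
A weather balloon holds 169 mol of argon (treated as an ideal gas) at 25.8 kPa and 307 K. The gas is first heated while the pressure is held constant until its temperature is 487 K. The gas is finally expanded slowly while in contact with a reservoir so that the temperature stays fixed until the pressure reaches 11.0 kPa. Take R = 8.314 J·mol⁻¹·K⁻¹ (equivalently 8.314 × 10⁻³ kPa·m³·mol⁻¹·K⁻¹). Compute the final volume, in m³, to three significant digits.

V₃ ≈ 62.2 m³

From PV = nRT: V₁ = nRT₁/P₁ = 16.72 m³.
P constant ⇒ V ∝ T: P₂ = P₁; V₂ = V₁·(T₂/T₁) = 26.52 m³.
T constant ⇒ Boyle's law P V = const: T₃ = T₂; V₃ = V₂·(P₂/P₃) = 62.21 m³.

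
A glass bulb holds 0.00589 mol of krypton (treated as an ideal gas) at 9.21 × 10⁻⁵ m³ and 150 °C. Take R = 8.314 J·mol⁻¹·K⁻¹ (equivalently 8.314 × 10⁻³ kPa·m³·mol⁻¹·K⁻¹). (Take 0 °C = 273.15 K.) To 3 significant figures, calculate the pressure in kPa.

P ≈ 225 kPa

Convert: T = 423.15 K.
PV = nRT ⇒ P = nRT/V = (0.00589 × 8.314 × 10⁻³ × 423.15) / 9.21e-05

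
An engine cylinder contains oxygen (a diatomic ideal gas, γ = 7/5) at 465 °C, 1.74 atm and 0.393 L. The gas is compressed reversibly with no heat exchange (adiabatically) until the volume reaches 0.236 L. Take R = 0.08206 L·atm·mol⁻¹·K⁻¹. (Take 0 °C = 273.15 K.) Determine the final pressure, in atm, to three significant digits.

P₂ ≈ 3.55 atm

Convert: T₁ = 738.1 K.
Adiabatic (γ = 7/5), T V^(γ−1) and P V^γ constant: T₂ = T₁·(V₁/V₂)^(γ−1) = 905.2 K; P₂ = P₁·(V₁/V₂)^γ = 3.553 atm.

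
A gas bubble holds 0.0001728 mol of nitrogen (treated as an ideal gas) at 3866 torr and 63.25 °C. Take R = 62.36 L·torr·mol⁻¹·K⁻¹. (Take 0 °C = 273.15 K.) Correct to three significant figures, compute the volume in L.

Convert: T = 336.40 K.
PV = nRT ⇒ V = nRT/P = (0.0001728 × 62.36 × 336.40) / 3866

V ≈ 0.000938 L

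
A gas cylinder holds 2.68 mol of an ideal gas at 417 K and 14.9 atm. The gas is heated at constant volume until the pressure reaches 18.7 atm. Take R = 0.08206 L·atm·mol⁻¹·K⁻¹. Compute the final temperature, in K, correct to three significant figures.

T₂ ≈ 523 K

From PV = nRT: V₁ = nRT₁/P₁ = 6.155 L.
Isochoric, so P/T is constant: V₂ = V₁; T₂ = T₁·(P₂/P₁) = 523.3 K.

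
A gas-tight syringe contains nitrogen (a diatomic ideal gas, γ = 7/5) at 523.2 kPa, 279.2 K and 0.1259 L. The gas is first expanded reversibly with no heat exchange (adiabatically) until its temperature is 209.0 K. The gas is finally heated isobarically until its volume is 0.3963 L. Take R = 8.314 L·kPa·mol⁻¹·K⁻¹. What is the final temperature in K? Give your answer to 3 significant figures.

Adiabatic (γ = 7/5), T V^(γ−1) and P V^γ constant: P₂ = P₁·(T₂/T₁)^(γ/(γ−1)) = 189.9 kPa; V₂ = V₁·(T₁/T₂)^(1/(γ−1)) = 0.2597 L.
Isobaric, so V/T is constant: P₃ = P₂; T₃ = T₂·(V₃/V₂) = 318.9 K.

T₃ ≈ 319 K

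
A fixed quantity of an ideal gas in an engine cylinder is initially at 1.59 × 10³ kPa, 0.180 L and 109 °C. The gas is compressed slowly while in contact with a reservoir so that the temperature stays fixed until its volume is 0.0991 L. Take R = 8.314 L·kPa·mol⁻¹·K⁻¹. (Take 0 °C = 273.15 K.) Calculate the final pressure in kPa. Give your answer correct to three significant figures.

P₂ ≈ 2.89e+03 kPa

Convert: T₁ = 382.1 K.
Isothermal, so P V is constant: T₂ = T₁; P₂ = P₁·(V₁/V₂) = 2888 kPa.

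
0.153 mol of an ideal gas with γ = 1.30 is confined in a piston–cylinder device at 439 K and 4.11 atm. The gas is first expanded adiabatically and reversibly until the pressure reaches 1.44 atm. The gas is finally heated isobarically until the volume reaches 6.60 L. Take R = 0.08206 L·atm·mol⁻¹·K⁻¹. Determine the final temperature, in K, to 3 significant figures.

T₃ ≈ 757 K

From PV = nRT: V₁ = nRT₁/P₁ = 1.341 L.
Adiabatic (γ = 1.30), T V^(γ−1) and P V^γ constant: T₂ = T₁·(P₂/P₁)^((γ−1)/γ) = 344.6 K; V₂ = V₁·(P₁/P₂)^(1/γ) = 3.005 L.
P constant ⇒ V ∝ T: P₃ = P₂; T₃ = T₂·(V₃/V₂) = 757.0 K.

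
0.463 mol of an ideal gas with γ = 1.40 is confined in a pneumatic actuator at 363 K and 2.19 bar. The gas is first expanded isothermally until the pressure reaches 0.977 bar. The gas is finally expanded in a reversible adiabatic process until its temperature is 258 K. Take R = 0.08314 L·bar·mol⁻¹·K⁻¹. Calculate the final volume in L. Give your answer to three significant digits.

From PV = nRT: V₁ = nRT₁/P₁ = 6.380 L.
T constant ⇒ Boyle's law P V = const: T₂ = T₁; V₂ = V₁·(P₁/P₂) = 14.30 L.
Adiabatic (γ = 1.40), T V^(γ−1) and P V^γ constant: P₃ = P₂·(T₃/T₂)^(γ/(γ−1)) = 0.2957 bar; V₃ = V₂·(T₂/T₃)^(1/(γ−1)) = 33.58 L.

V₃ ≈ 33.6 L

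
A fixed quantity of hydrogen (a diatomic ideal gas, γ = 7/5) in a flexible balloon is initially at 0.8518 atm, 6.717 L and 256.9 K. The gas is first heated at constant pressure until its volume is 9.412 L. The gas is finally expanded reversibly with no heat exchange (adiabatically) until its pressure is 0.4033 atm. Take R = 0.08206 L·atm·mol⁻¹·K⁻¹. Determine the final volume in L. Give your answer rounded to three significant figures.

P constant ⇒ V ∝ T: P₂ = P₁; T₂ = T₁·(V₂/V₁) = 360.0 K.
Reversible adiabatic, γ = 7/5: T₃ = T₂·(P₃/P₂)^((γ−1)/γ) = 290.7 K; V₃ = V₂·(P₂/P₃)^(1/γ) = 16.06 L.

V₃ ≈ 16.1 L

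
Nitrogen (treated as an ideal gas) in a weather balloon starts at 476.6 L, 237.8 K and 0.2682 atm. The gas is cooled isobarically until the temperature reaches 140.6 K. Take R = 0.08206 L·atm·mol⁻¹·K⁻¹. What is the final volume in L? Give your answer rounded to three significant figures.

Isobaric, so V/T is constant: P₂ = P₁; V₂ = V₁·(T₂/T₁) = 281.8 L.

V₂ ≈ 282 L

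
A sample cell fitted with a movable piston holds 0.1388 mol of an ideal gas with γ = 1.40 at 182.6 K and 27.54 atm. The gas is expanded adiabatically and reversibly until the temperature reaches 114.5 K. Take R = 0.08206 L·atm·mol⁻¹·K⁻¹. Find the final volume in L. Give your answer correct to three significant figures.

V₂ ≈ 0.243 L

From PV = nRT: V₁ = nRT₁/P₁ = 0.07552 L.
Adiabatic (γ = 1.40), T V^(γ−1) and P V^γ constant: P₂ = P₁·(T₂/T₁)^(γ/(γ−1)) = 5.377 atm; V₂ = V₁·(T₁/T₂)^(1/(γ−1)) = 0.2425 L.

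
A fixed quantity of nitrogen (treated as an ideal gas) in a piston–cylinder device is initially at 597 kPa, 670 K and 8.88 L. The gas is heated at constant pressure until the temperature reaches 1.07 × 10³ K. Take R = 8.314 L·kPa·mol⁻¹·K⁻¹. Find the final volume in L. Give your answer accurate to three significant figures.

Isobaric, so V/T is constant: P₂ = P₁; V₂ = V₁·(T₂/T₁) = 14.18 L.

V₂ ≈ 14.2 L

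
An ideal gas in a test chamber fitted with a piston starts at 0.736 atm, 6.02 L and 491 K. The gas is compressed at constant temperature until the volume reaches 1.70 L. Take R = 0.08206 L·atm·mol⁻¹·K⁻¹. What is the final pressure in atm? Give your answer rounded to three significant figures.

P₂ ≈ 2.61 atm

Isothermal, so P V is constant: T₂ = T₁; P₂ = P₁·(V₁/V₂) = 2.606 atm.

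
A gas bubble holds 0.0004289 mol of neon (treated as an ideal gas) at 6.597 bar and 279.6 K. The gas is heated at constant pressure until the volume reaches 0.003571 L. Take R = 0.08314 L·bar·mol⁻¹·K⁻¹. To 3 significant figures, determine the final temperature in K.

T₂ ≈ 661 K

From PV = nRT: V₁ = nRT₁/P₁ = 0.001511 L.
Isobaric, so V/T is constant: P₂ = P₁; T₂ = T₁·(V₂/V₁) = 660.6 K.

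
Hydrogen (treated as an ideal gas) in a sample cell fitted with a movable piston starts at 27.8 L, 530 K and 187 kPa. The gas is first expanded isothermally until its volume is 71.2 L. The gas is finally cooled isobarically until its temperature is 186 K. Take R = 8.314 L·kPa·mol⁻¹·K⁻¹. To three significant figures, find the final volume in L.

V₃ ≈ 25.0 L

T constant ⇒ Boyle's law P V = const: T₂ = T₁; P₂ = P₁·(V₁/V₂) = 73.01 kPa.
Isobaric, so V/T is constant: P₃ = P₂; V₃ = V₂·(T₃/T₂) = 24.99 L.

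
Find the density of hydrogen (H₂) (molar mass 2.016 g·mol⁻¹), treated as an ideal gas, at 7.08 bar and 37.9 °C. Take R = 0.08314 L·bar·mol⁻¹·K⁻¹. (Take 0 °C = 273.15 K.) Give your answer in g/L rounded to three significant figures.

ρ ≈ 0.552 g/L

ρ = PM/(RT) = (7.08 × 2.016) / (0.08314 × 311.0)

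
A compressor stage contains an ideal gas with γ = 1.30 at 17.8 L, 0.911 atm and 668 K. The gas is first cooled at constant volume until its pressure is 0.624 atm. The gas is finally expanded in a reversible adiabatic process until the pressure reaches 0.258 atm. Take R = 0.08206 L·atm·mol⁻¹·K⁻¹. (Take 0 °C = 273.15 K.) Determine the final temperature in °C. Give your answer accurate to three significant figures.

T₃ ≈ 100 °C

Isochoric, so P/T is constant: V₂ = V₁; T₂ = T₁·(P₂/P₁) = 457.6 K.
Adiabatic (γ = 1.30), T V^(γ−1) and P V^γ constant: T₃ = T₂·(P₃/P₂)^((γ−1)/γ) = 373.2 K; V₃ = V₂·(P₂/P₃)^(1/γ) = 35.11 L.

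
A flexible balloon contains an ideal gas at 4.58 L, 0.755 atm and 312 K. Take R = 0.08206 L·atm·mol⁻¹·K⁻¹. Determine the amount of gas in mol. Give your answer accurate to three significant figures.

PV = nRT ⇒ n = PV/(RT) = (0.755 × 4.58) / (0.08206 × 312)

n ≈ 0.135 mol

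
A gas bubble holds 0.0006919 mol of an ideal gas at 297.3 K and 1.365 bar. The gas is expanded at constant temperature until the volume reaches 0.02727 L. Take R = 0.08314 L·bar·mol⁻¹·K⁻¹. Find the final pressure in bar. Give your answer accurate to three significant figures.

P₂ ≈ 0.627 bar

From PV = nRT: V₁ = nRT₁/P₁ = 0.01253 L.
Isothermal, so P V is constant: T₂ = T₁; P₂ = P₁·(V₁/V₂) = 0.6271 bar.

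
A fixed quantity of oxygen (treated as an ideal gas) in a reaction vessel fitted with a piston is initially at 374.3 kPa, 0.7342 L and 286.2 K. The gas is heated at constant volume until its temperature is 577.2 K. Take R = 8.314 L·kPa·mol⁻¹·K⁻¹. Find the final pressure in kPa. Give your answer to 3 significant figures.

V constant ⇒ P ∝ T: V₂ = V₁; P₂ = P₁·(T₂/T₁) = 754.9 kPa.

P₂ ≈ 755 kPa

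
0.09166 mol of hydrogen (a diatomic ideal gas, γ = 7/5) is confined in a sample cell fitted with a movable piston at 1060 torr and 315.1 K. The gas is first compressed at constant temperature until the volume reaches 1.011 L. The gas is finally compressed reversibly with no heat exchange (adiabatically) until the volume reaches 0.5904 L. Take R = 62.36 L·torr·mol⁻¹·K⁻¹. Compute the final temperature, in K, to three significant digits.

T₃ ≈ 391 K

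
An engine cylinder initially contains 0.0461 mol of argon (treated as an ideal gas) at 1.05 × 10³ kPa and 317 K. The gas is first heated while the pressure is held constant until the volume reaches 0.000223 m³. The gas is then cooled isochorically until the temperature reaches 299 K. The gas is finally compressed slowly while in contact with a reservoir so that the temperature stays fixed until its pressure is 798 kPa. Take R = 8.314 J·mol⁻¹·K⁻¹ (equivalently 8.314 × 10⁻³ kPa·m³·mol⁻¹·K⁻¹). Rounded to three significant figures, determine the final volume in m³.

V₄ ≈ 0.000144 m³

From PV = nRT: V₁ = nRT₁/P₁ = 0.0001157 m³.
P constant ⇒ V ∝ T: P₂ = P₁; T₂ = T₁·(V₂/V₁) = 610.9 K.
Isochoric, so P/T is constant: V₃ = V₂; P₃ = P₂·(T₃/T₂) = 513.9 kPa.
Isothermal, so P V is constant: T₄ = T₃; V₄ = V₃·(P₃/P₄) = 0.0001436 m³.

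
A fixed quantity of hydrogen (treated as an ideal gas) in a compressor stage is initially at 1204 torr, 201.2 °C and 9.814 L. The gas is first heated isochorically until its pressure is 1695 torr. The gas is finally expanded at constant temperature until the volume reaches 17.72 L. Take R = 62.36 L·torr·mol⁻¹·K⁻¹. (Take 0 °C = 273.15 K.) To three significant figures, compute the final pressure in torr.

P₃ ≈ 939 torr

Convert: T₁ = 474.3 K.
Isochoric, so P/T is constant: V₂ = V₁; T₂ = T₁·(P₂/P₁) = 667.8 K.
T constant ⇒ Boyle's law P V = const: T₃ = T₂; P₃ = P₂·(V₂/V₃) = 938.8 torr.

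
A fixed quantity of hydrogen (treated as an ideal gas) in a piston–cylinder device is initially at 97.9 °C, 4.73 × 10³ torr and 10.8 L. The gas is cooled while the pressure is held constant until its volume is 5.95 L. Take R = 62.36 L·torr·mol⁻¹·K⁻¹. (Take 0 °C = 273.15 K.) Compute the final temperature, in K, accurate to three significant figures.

T₂ ≈ 204 K

Convert: T₁ = 371.0 K.
P constant ⇒ V ∝ T: P₂ = P₁; T₂ = T₁·(V₂/V₁) = 204.4 K.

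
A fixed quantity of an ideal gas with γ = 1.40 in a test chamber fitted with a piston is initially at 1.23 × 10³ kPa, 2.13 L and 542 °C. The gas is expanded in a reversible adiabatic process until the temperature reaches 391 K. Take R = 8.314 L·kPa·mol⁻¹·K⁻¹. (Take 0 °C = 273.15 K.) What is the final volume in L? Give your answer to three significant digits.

V₂ ≈ 13.4 L

Convert: T₁ = 815.1 K.
Adiabatic (γ = 1.40), T V^(γ−1) and P V^γ constant: P₂ = P₁·(T₂/T₁)^(γ/(γ−1)) = 94.01 kPa; V₂ = V₁·(T₁/T₂)^(1/(γ−1)) = 13.37 L.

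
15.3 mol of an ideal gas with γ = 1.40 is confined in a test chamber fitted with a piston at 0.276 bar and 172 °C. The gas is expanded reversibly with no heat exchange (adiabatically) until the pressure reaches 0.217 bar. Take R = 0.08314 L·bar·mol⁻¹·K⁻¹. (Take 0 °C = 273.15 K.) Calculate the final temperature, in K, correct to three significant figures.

T₂ ≈ 416 K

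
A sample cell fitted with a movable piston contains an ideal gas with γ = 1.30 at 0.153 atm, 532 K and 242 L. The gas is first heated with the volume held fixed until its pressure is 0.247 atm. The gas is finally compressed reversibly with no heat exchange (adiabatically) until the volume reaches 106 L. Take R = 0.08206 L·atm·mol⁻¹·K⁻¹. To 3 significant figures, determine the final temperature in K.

Isochoric, so P/T is constant: V₂ = V₁; T₂ = T₁·(P₂/P₁) = 858.8 K.
Adiabatic (γ = 1.30), T V^(γ−1) and P V^γ constant: T₃ = T₂·(V₂/V₃)^(γ−1) = 1100 K; P₃ = P₂·(V₂/V₃)^γ = 0.7224 atm.

T₃ ≈ 1.10e+03 K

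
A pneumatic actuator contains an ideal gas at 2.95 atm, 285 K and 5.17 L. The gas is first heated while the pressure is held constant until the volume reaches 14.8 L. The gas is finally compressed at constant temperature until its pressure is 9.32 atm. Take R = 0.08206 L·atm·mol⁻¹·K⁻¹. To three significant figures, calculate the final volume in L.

V₃ ≈ 4.68 L

P constant ⇒ V ∝ T: P₂ = P₁; T₂ = T₁·(V₂/V₁) = 815.9 K.
Isothermal, so P V is constant: T₃ = T₂; V₃ = V₂·(P₂/P₃) = 4.685 L.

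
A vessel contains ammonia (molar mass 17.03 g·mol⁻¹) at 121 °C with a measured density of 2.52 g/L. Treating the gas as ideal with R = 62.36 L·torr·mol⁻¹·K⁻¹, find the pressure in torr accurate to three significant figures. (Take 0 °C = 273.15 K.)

ρ = PM/(RT) ⇒ P = ρRT/M = (2.52 × 62.36 × 394.1) / 17.03

P ≈ 3.64e+03 torr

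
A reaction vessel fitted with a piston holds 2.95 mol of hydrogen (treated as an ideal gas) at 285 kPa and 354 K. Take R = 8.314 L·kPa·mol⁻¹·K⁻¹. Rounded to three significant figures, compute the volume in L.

V ≈ 30.5 L

PV = nRT ⇒ V = nRT/P = (2.95 × 8.314 × 354) / 285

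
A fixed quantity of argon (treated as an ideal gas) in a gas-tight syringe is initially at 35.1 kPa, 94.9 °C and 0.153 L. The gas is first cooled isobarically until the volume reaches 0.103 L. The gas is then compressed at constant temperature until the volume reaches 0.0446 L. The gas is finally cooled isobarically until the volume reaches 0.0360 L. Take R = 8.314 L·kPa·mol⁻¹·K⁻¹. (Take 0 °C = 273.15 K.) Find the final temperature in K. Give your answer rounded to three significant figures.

Convert: T₁ = 368.0 K.
P constant ⇒ V ∝ T: P₂ = P₁; T₂ = T₁·(V₂/V₁) = 247.8 K.
T constant ⇒ Boyle's law P V = const: T₃ = T₂; P₃ = P₂·(V₂/V₃) = 81.06 kPa.
Isobaric, so V/T is constant: P₄ = P₃; T₄ = T₃·(V₄/V₃) = 200.0 K.

T₄ ≈ 200 K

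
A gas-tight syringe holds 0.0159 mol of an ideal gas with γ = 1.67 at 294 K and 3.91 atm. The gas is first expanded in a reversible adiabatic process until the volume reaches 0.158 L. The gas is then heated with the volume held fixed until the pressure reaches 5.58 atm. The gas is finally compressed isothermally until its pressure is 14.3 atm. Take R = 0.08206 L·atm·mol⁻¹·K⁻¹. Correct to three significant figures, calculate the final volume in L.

V₄ ≈ 0.0617 L

From PV = nRT: V₁ = nRT₁/P₁ = 0.09811 L.
Adiabatic (γ = 1.67), T V^(γ−1) and P V^γ constant: T₂ = T₁·(V₁/V₂)^(γ−1) = 213.6 K; P₂ = P₁·(V₁/V₂)^γ = 1.764 atm.
Isochoric, so P/T is constant: V₃ = V₂; T₃ = T₂·(P₃/P₂) = 675.7 K.
T constant ⇒ Boyle's law P V = const: T₄ = T₃; V₄ = V₃·(P₃/P₄) = 0.06165 L.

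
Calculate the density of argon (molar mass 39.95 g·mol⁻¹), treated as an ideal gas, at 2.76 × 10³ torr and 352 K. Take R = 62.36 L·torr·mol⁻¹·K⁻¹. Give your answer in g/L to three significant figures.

ρ ≈ 5.02 g/L

ρ = PM/(RT) = (2.76e+03 × 39.95) / (62.36 × 352.0)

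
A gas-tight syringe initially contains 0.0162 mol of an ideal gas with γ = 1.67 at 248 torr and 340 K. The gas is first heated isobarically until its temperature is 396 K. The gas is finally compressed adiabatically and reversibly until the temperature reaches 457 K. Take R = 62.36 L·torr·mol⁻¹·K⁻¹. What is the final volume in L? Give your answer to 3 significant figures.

V₃ ≈ 1.30 L

From PV = nRT: V₁ = nRT₁/P₁ = 1.385 L.
Isobaric, so V/T is constant: P₂ = P₁; V₂ = V₁·(T₂/T₁) = 1.613 L.
Adiabatic (γ = 1.67), T V^(γ−1) and P V^γ constant: P₃ = P₂·(T₃/T₂)^(γ/(γ−1)) = 354.4 torr; V₃ = V₂·(T₂/T₃)^(1/(γ−1)) = 1.303 L.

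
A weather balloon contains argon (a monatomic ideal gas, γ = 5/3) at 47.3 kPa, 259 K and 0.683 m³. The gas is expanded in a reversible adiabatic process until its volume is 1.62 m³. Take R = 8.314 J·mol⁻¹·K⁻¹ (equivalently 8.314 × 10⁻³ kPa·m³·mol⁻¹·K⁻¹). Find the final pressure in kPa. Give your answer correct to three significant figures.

P₂ ≈ 11.2 kPa

Reversible adiabatic, γ = 5/3: T₂ = T₁·(V₁/V₂)^(γ−1) = 145.6 K; P₂ = P₁·(V₁/V₂)^γ = 11.21 kPa.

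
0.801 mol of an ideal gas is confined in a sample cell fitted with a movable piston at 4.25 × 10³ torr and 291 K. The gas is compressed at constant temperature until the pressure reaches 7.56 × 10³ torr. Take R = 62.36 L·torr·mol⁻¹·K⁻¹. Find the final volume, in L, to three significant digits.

From PV = nRT: V₁ = nRT₁/P₁ = 3.420 L.
T constant ⇒ Boyle's law P V = const: T₂ = T₁; V₂ = V₁·(P₁/P₂) = 1.923 L.

V₂ ≈ 1.92 L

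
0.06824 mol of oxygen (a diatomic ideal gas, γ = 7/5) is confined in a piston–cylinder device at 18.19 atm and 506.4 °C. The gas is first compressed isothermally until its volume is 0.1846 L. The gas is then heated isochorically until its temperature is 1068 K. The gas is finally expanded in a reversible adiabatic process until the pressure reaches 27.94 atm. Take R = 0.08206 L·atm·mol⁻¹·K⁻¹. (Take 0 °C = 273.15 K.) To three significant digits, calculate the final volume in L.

Convert: T₁ = 779.5 K.
From PV = nRT: V₁ = nRT₁/P₁ = 0.2400 L.
T constant ⇒ Boyle's law P V = const: T₂ = T₁; P₂ = P₁·(V₁/V₂) = 23.65 atm.
V constant ⇒ P ∝ T: V₃ = V₂; P₃ = P₂·(T₃/T₂) = 32.40 atm.
Adiabatic (γ = 7/5), T V^(γ−1) and P V^γ constant: T₄ = T₃·(P₄/P₃)^((γ−1)/γ) = 1024 K; V₄ = V₃·(P₃/P₄)^(1/γ) = 0.2052 L.

V₄ ≈ 0.205 L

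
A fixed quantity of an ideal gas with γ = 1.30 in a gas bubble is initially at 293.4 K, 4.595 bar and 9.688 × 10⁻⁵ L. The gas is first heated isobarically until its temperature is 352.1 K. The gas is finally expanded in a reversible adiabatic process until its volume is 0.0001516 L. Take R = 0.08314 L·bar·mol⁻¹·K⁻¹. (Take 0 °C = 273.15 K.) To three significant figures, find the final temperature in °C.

T₃ ≈ 52.0 °C

Isobaric, so V/T is constant: P₂ = P₁; V₂ = V₁·(T₂/T₁) = 0.0001163 L.
Adiabatic (γ = 1.30), T V^(γ−1) and P V^γ constant: T₃ = T₂·(V₂/V₃)^(γ−1) = 325.2 K; P₃ = P₂·(V₂/V₃)^γ = 3.254 bar.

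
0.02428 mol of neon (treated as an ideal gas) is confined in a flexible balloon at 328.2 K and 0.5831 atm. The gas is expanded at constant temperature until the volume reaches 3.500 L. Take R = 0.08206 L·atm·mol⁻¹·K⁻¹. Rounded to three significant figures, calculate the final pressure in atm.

P₂ ≈ 0.187 atm

From PV = nRT: V₁ = nRT₁/P₁ = 1.121 L.
Isothermal, so P V is constant: T₂ = T₁; P₂ = P₁·(V₁/V₂) = 0.1868 atm.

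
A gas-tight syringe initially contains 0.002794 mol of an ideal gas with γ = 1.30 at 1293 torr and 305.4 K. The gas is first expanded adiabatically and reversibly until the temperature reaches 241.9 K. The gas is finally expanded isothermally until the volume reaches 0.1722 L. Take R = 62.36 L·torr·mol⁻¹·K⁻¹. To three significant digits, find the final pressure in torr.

From PV = nRT: V₁ = nRT₁/P₁ = 0.04115 L.
Reversible adiabatic, γ = 1.30: P₂ = P₁·(T₂/T₁)^(γ/(γ−1)) = 470.9 torr; V₂ = V₁·(T₁/T₂)^(1/(γ−1)) = 0.08950 L.
Isothermal, so P V is constant: T₃ = T₂; P₃ = P₂·(V₂/V₃) = 244.8 torr.

P₃ ≈ 245 torr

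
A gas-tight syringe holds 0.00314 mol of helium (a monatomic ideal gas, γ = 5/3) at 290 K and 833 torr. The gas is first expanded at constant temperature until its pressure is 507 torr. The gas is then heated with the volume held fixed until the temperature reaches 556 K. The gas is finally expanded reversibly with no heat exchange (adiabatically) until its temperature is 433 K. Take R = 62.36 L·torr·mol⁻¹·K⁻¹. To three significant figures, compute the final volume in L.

V₄ ≈ 0.163 L

From PV = nRT: V₁ = nRT₁/P₁ = 0.06817 L.
Isothermal, so P V is constant: T₂ = T₁; V₂ = V₁·(P₁/P₂) = 0.1120 L.
Isochoric, so P/T is constant: V₃ = V₂; P₃ = P₂·(T₃/T₂) = 972.0 torr.
Adiabatic (γ = 5/3), T V^(γ−1) and P V^γ constant: P₄ = P₃·(T₄/T₃)^(γ/(γ−1)) = 520.3 torr; V₄ = V₃·(T₃/T₄)^(1/(γ−1)) = 0.1630 L.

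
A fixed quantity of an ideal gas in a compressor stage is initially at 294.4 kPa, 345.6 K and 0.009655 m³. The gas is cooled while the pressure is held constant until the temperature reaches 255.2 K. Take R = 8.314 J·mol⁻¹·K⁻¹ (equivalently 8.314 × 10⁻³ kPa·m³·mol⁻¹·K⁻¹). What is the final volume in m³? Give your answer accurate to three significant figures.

Isobaric, so V/T is constant: P₂ = P₁; V₂ = V₁·(T₂/T₁) = 0.007130 m³.

V₂ ≈ 0.00713 m³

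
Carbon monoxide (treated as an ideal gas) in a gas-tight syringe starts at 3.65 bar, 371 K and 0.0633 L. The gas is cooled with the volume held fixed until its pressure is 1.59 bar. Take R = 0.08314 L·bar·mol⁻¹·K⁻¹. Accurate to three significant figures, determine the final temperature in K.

V constant ⇒ P ∝ T: V₂ = V₁; T₂ = T₁·(P₂/P₁) = 161.6 K.

T₂ ≈ 162 K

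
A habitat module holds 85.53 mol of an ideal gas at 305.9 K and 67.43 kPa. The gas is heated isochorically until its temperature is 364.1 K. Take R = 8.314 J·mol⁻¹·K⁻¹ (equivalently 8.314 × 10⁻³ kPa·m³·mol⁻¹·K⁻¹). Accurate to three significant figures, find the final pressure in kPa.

P₂ ≈ 80.3 kPa

From PV = nRT: V₁ = nRT₁/P₁ = 3.226 m³.
V constant ⇒ P ∝ T: V₂ = V₁; P₂ = P₁·(T₂/T₁) = 80.26 kPa.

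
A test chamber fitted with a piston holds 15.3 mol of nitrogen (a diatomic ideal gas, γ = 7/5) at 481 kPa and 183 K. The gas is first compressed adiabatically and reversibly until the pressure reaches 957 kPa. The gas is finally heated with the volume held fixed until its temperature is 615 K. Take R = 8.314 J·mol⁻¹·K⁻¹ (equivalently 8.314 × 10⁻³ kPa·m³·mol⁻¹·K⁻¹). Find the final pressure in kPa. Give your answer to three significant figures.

From PV = nRT: V₁ = nRT₁/P₁ = 0.04840 m³.
Reversible adiabatic, γ = 7/5: T₂ = T₁·(P₂/P₁)^((γ−1)/γ) = 222.7 K; V₂ = V₁·(P₁/P₂)^(1/γ) = 0.02961 m³.
V constant ⇒ P ∝ T: V₃ = V₂; P₃ = P₂·(T₃/T₂) = 2642 kPa.

P₃ ≈ 2.64e+03 kPa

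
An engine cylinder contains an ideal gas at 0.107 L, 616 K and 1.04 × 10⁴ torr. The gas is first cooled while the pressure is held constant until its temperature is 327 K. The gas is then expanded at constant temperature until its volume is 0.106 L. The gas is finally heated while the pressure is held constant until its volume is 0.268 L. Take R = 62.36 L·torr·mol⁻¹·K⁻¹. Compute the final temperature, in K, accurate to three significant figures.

T₄ ≈ 827 K

P constant ⇒ V ∝ T: P₂ = P₁; V₂ = V₁·(T₂/T₁) = 0.05680 L.
Isothermal, so P V is constant: T₃ = T₂; P₃ = P₂·(V₂/V₃) = 5573 torr.
P constant ⇒ V ∝ T: P₄ = P₃; T₄ = T₃·(V₄/V₃) = 826.8 K.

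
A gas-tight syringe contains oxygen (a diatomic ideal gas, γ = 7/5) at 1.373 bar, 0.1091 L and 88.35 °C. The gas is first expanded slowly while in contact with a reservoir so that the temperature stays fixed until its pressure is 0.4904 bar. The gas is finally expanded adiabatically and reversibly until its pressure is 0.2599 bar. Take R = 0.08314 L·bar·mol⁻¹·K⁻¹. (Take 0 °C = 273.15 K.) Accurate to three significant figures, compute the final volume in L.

Convert: T₁ = 361.5 K.
Isothermal, so P V is constant: T₂ = T₁; V₂ = V₁·(P₁/P₂) = 0.3055 L.
Adiabatic (γ = 7/5), T V^(γ−1) and P V^γ constant: T₃ = T₂·(P₃/P₂)^((γ−1)/γ) = 301.5 K; V₃ = V₂·(P₂/P₃)^(1/γ) = 0.4807 L.

V₃ ≈ 0.481 L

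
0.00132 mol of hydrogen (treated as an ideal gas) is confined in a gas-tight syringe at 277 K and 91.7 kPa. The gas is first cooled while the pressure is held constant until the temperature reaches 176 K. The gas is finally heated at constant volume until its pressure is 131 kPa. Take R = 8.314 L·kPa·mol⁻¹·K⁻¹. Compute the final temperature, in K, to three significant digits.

T₃ ≈ 251 K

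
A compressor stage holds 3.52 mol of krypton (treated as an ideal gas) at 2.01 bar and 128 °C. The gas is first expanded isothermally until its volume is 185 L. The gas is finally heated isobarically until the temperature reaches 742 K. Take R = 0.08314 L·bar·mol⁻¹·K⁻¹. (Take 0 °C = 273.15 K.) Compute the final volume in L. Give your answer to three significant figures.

Convert: T₁ = 401.1 K.
From PV = nRT: V₁ = nRT₁/P₁ = 58.41 L.
T constant ⇒ Boyle's law P V = const: T₂ = T₁; P₂ = P₁·(V₁/V₂) = 0.6346 bar.
Isobaric, so V/T is constant: P₃ = P₂; V₃ = V₂·(T₃/T₂) = 342.2 L.

V₃ ≈ 342 L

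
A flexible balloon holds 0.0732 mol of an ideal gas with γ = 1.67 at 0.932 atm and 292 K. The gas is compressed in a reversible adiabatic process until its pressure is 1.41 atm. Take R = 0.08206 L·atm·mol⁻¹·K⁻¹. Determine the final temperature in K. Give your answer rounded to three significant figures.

From PV = nRT: V₁ = nRT₁/P₁ = 1.882 L.
Reversible adiabatic, γ = 1.67: T₂ = T₁·(P₂/P₁)^((γ−1)/γ) = 344.8 K; V₂ = V₁·(P₁/P₂)^(1/γ) = 1.469 L.

T₂ ≈ 345 K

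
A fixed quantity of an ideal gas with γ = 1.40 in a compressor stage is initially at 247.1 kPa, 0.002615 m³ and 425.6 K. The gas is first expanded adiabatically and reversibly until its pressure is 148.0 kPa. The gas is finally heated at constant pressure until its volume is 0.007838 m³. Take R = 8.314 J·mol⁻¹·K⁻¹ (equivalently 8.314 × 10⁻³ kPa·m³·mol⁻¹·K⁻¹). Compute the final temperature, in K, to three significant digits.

Reversible adiabatic, γ = 1.40: T₂ = T₁·(P₂/P₁)^((γ−1)/γ) = 367.6 K; V₂ = V₁·(P₁/P₂)^(1/γ) = 0.003771 m³.
P constant ⇒ V ∝ T: P₃ = P₂; T₃ = T₂·(V₃/V₂) = 764.1 K.

T₃ ≈ 764 K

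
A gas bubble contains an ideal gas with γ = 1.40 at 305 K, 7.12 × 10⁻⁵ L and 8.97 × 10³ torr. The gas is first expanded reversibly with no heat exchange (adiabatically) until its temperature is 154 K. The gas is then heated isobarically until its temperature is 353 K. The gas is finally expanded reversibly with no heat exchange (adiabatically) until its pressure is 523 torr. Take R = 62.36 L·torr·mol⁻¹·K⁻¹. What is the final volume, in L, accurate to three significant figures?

Adiabatic (γ = 1.40), T V^(γ−1) and P V^γ constant: P₂ = P₁·(T₂/T₁)^(γ/(γ−1)) = 820.5 torr; V₂ = V₁·(T₁/T₂)^(1/(γ−1)) = 0.0003930 L.
P constant ⇒ V ∝ T: P₃ = P₂; V₃ = V₂·(T₃/T₂) = 0.0009009 L.
Adiabatic (γ = 1.40), T V^(γ−1) and P V^γ constant: T₄ = T₃·(P₄/P₃)^((γ−1)/γ) = 310.4 K; V₄ = V₃·(P₃/P₄)^(1/γ) = 0.001243 L.

V₄ ≈ 0.00124 L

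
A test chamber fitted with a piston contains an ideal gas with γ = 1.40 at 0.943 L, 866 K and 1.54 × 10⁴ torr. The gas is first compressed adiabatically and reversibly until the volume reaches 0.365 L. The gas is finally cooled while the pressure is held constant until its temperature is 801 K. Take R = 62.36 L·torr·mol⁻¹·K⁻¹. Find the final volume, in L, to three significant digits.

V₃ ≈ 0.231 L

Reversible adiabatic, γ = 1.40: T₂ = T₁·(V₁/V₂)^(γ−1) = 1266 K; P₂ = P₁·(V₁/V₂)^γ = 5.816e+04 torr.
P constant ⇒ V ∝ T: P₃ = P₂; V₃ = V₂·(T₃/T₂) = 0.2310 L.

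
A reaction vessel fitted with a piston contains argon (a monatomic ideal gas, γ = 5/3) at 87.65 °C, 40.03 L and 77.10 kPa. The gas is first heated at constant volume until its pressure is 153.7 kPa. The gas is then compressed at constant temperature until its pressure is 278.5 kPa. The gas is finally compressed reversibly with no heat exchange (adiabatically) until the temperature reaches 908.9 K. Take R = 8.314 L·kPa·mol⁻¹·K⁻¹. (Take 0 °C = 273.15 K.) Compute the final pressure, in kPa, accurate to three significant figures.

P₄ ≈ 500 kPa

Convert: T₁ = 360.8 K.
V constant ⇒ P ∝ T: V₂ = V₁; T₂ = T₁·(P₂/P₁) = 719.3 K.
Isothermal, so P V is constant: T₃ = T₂; V₃ = V₂·(P₂/P₃) = 22.09 L.
Adiabatic (γ = 5/3), T V^(γ−1) and P V^γ constant: P₄ = P₃·(T₄/T₃)^(γ/(γ−1)) = 499.9 kPa; V₄ = V₃·(T₃/T₄)^(1/(γ−1)) = 15.55 L.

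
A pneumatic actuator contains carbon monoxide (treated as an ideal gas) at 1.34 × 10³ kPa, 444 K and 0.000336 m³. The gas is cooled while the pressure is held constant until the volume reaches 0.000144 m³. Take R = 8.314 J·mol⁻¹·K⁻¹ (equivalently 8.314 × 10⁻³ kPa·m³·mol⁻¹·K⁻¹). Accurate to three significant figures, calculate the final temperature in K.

T₂ ≈ 190 K

P constant ⇒ V ∝ T: P₂ = P₁; T₂ = T₁·(V₂/V₁) = 190.3 K.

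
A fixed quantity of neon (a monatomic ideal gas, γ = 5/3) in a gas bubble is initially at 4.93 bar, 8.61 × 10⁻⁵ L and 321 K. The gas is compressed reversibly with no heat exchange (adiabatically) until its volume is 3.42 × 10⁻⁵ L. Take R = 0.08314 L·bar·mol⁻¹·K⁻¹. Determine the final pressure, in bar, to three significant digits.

P₂ ≈ 23.0 bar

Reversible adiabatic, γ = 5/3: T₂ = T₁·(V₁/V₂)^(γ−1) = 594.1 K; P₂ = P₁·(V₁/V₂)^γ = 22.97 bar.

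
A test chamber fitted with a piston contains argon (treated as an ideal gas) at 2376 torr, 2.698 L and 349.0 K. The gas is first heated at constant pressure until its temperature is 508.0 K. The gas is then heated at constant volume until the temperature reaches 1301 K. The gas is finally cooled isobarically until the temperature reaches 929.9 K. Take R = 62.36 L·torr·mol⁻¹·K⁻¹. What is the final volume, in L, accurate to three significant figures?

P constant ⇒ V ∝ T: P₂ = P₁; V₂ = V₁·(T₂/T₁) = 3.927 L.
V constant ⇒ P ∝ T: V₃ = V₂; P₃ = P₂·(T₃/T₂) = 6085 torr.
P constant ⇒ V ∝ T: P₄ = P₃; V₄ = V₃·(T₄/T₃) = 2.807 L.

V₄ ≈ 2.81 L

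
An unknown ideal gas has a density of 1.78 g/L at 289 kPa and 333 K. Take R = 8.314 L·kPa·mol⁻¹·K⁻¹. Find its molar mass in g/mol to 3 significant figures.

ρ = PM/(RT) ⇒ M = ρRT/P = (1.78 × 8.314 × 333.0) / 289

M ≈ 17.1 g/mol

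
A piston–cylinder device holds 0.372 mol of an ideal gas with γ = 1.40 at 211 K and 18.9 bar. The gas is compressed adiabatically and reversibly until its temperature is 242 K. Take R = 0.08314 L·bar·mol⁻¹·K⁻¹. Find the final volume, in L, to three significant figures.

From PV = nRT: V₁ = nRT₁/P₁ = 0.3453 L.
Reversible adiabatic, γ = 1.40: P₂ = P₁·(T₂/T₁)^(γ/(γ−1)) = 30.54 bar; V₂ = V₁·(T₁/T₂)^(1/(γ−1)) = 0.2451 L.

V₂ ≈ 0.245 L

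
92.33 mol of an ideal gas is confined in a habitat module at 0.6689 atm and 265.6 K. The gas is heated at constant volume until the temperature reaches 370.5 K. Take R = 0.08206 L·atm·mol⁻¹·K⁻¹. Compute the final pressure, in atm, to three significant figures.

P₂ ≈ 0.933 atm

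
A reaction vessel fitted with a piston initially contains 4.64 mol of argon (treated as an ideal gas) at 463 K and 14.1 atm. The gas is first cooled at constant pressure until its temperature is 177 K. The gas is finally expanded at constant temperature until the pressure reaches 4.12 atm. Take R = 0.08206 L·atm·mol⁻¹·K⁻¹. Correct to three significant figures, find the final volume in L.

V₃ ≈ 16.4 L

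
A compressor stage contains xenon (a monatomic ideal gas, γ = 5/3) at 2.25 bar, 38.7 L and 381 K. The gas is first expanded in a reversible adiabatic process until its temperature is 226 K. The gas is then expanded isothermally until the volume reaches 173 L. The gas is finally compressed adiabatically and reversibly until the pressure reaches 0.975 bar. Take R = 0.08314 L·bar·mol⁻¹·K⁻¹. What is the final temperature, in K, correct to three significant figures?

T₄ ≈ 363 K

Adiabatic (γ = 5/3), T V^(γ−1) and P V^γ constant: P₂ = P₁·(T₂/T₁)^(γ/(γ−1)) = 0.6097 bar; V₂ = V₁·(T₁/T₂)^(1/(γ−1)) = 84.71 L.
T constant ⇒ Boyle's law P V = const: T₃ = T₂; P₃ = P₂·(V₂/V₃) = 0.2986 bar.
Adiabatic (γ = 5/3), T V^(γ−1) and P V^γ constant: T₄ = T₃·(P₄/P₃)^((γ−1)/γ) = 362.8 K; V₄ = V₃·(P₃/P₄)^(1/γ) = 85.05 L.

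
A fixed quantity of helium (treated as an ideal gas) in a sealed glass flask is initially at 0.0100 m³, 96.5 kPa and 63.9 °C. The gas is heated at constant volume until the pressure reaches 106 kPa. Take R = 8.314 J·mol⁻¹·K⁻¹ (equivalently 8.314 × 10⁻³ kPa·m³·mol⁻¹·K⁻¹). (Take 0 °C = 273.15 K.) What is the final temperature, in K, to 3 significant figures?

T₂ ≈ 370 K

Convert: T₁ = 337.0 K.
Isochoric, so P/T is constant: V₂ = V₁; T₂ = T₁·(P₂/P₁) = 370.2 K.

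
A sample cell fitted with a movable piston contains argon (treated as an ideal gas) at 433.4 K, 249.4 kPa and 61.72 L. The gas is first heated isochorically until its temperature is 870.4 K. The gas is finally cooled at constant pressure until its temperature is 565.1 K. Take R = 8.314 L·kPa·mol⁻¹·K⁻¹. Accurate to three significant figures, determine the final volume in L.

V₃ ≈ 40.1 L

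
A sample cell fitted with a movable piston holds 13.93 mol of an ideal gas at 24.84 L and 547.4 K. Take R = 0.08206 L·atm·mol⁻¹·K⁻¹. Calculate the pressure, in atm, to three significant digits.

P ≈ 25.2 atm

PV = nRT ⇒ P = nRT/V = (13.93 × 0.08206 × 547.4) / 24.84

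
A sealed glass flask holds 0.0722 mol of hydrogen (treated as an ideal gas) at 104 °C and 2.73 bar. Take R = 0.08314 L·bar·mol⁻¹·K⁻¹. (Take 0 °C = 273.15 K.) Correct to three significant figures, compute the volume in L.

Convert: T = 377.15 K.
PV = nRT ⇒ V = nRT/P = (0.0722 × 0.08314 × 377.15) / 2.73

V ≈ 0.829 L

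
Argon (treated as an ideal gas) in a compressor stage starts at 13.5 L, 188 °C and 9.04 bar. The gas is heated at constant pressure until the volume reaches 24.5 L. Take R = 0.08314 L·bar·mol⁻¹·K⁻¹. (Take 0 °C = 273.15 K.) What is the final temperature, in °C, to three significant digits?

Convert: T₁ = 461.1 K.
Isobaric, so V/T is constant: P₂ = P₁; T₂ = T₁·(V₂/V₁) = 836.9 K.

T₂ ≈ 564 °C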